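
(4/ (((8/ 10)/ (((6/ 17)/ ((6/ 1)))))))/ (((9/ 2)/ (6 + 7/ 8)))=275/ 612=0.45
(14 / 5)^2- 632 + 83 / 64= -622.86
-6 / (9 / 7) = -14 / 3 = -4.67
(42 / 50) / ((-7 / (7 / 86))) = -21 / 2150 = -0.01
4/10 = 2/5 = 0.40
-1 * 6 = -6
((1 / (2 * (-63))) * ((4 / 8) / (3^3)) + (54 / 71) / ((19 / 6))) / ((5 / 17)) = 37453499 / 45892980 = 0.82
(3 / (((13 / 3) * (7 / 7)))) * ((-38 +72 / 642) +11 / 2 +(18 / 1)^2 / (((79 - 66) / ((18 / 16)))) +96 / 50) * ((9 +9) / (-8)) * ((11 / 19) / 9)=4181859 / 17178850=0.24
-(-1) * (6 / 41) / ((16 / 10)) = 15 / 164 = 0.09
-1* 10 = -10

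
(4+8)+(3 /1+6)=21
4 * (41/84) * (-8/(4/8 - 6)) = 656/231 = 2.84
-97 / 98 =-0.99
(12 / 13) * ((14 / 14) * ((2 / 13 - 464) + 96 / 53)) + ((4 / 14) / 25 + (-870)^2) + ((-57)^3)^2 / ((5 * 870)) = 785558008333429 / 90913550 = 8640714.26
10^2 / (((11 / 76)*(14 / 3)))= 11400 / 77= 148.05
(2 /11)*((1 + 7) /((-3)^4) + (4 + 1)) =826 /891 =0.93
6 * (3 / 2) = 9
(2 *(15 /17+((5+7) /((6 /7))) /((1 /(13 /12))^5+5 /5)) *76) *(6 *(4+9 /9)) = 89074683408 /2108425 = 42247.02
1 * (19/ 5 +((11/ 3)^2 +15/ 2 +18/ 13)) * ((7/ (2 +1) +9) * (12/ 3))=2078828/ 1755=1184.52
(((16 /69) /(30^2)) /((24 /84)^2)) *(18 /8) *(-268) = -3283 /1725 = -1.90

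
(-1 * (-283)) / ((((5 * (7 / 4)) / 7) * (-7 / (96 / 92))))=-27168 / 805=-33.75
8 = 8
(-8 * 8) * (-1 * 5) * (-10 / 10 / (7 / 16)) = -5120 / 7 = -731.43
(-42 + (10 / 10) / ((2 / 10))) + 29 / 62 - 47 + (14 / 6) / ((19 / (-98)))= -337735 / 3534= -95.57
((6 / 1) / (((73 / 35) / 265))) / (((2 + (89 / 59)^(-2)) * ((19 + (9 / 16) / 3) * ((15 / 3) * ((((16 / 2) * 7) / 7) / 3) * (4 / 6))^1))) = 88160730 / 48116417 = 1.83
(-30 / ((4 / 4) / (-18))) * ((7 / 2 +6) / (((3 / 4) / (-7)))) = -47880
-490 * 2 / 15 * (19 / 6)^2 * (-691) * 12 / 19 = 2573284 / 9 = 285920.44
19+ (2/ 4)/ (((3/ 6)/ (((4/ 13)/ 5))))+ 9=1824/ 65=28.06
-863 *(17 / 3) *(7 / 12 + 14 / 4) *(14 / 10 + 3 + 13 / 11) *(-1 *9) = 220695853 / 220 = 1003162.97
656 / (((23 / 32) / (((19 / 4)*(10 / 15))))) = 2890.20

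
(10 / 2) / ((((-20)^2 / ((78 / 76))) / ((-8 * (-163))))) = 6357 / 380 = 16.73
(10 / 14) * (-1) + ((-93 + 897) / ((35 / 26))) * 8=167207 / 35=4777.34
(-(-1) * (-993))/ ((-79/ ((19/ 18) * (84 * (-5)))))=-440230/ 79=-5572.53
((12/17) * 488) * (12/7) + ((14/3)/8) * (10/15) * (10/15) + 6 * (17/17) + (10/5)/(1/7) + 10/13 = 25543811/41769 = 611.55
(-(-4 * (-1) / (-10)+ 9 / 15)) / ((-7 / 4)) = 4 / 35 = 0.11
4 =4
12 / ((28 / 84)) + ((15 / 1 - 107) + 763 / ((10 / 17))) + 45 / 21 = 87027 / 70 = 1243.24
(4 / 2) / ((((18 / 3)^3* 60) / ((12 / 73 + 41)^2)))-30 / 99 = -3155225 / 75970224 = -0.04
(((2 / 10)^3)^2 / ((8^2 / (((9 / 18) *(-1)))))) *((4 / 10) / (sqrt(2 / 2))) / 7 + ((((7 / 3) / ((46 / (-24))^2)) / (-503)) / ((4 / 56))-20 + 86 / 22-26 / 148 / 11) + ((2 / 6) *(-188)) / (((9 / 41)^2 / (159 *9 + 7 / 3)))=-1864104.46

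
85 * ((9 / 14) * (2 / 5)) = 153 / 7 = 21.86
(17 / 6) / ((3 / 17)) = 289 / 18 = 16.06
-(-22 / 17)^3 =10648 / 4913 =2.17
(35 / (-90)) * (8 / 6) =-14 / 27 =-0.52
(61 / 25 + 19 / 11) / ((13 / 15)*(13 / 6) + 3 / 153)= 350676 / 159665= 2.20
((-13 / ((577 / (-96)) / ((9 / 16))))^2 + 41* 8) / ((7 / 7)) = 109693516 / 332929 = 329.48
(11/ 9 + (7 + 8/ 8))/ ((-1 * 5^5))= -83/ 28125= -0.00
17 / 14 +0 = 17 / 14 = 1.21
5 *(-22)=-110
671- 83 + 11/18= 10595/18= 588.61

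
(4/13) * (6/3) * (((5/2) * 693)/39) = 4620/169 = 27.34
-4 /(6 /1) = -0.67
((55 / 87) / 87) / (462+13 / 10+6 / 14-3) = 3850 / 244107819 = 0.00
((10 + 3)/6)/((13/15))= 5/2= 2.50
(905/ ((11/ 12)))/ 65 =2172/ 143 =15.19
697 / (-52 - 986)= -697 / 1038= -0.67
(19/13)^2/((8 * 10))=361/13520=0.03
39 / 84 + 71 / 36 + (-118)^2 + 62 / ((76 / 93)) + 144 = 16933127 / 1197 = 14146.30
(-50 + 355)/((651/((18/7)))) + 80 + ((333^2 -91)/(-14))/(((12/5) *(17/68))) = -59737865/4557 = -13109.03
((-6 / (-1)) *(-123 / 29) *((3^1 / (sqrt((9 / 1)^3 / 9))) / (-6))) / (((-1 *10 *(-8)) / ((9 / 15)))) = 123 / 11600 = 0.01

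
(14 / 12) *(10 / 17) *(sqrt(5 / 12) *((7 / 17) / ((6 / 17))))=245 *sqrt(15) / 1836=0.52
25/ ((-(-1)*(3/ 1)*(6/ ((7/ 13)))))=175/ 234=0.75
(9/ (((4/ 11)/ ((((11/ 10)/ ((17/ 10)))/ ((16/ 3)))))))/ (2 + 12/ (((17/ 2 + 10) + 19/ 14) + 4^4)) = 6308577/ 4293248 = 1.47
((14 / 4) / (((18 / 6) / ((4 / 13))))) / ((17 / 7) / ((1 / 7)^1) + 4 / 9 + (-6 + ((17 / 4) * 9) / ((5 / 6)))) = 420 / 67093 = 0.01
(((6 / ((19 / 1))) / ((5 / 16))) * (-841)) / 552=-3364 / 2185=-1.54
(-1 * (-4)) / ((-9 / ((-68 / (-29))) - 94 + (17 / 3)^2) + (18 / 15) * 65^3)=0.00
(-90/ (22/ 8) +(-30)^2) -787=883/ 11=80.27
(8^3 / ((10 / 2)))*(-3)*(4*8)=-9830.40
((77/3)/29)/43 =77/3741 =0.02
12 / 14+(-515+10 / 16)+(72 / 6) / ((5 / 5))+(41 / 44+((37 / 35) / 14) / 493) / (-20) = -501.56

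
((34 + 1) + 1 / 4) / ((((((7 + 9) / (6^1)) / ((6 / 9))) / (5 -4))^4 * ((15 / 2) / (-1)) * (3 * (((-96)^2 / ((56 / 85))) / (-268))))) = 22043 / 188006400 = 0.00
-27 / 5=-5.40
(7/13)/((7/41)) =3.15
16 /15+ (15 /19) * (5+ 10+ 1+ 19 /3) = 5329 /285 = 18.70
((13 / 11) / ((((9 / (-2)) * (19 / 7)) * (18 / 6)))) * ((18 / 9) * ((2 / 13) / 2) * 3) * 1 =-28 / 1881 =-0.01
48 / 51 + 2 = 50 / 17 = 2.94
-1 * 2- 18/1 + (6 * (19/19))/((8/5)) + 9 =-29/4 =-7.25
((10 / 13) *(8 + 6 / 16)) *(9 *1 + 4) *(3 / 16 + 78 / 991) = 1414035 / 63424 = 22.29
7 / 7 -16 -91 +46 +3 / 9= -179 / 3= -59.67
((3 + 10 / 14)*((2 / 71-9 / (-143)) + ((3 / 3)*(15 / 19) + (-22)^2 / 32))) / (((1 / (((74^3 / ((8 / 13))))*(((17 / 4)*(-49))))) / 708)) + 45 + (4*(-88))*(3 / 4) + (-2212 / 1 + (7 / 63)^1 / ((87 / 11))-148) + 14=-5771829724056.35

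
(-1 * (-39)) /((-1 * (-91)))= 0.43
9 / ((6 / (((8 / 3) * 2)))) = 8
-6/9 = -2/3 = -0.67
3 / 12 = 1 / 4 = 0.25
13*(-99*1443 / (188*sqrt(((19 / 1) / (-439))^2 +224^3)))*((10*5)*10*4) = -27176163300*sqrt(2166073033065) / 6787028836937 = -5893.12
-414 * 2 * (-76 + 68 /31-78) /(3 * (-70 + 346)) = 4706 /31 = 151.81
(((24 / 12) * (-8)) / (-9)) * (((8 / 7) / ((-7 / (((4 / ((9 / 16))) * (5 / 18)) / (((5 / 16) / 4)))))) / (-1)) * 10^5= 26214400000 / 35721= 733865.23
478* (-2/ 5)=-956/ 5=-191.20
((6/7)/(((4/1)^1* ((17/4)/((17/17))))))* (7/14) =0.03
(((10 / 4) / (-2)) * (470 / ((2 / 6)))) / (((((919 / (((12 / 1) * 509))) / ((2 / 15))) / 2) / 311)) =-892806360 / 919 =-971497.67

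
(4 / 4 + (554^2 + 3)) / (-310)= -30692 / 31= -990.06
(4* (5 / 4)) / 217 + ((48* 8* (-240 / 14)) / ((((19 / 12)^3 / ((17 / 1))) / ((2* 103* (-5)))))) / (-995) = -1234911006025 / 42313171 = -29185.03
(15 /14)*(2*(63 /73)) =135 /73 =1.85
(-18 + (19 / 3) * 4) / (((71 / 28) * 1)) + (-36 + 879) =180175 / 213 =845.89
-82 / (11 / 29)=-2378 / 11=-216.18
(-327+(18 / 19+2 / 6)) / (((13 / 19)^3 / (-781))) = 5234516606 / 6591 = 794191.57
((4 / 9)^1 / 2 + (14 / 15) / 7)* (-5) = -16 / 9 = -1.78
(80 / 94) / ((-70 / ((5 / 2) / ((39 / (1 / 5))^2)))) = -2 / 2502045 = -0.00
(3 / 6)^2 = 1 / 4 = 0.25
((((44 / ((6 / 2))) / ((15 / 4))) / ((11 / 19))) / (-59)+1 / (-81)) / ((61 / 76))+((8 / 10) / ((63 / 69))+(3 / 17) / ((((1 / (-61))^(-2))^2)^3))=5420363712080979857301069283 / 7547654580160057729116555105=0.72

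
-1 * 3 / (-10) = 3 / 10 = 0.30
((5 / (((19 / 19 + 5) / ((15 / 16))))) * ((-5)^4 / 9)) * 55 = 859375 / 288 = 2983.94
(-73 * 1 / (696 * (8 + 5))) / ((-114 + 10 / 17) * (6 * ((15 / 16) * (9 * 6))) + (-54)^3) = 1241 / 29519262864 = 0.00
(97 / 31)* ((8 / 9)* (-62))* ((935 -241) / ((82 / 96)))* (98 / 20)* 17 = -7177714432 / 615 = -11671080.38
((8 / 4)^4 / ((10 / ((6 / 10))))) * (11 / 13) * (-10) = -528 / 65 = -8.12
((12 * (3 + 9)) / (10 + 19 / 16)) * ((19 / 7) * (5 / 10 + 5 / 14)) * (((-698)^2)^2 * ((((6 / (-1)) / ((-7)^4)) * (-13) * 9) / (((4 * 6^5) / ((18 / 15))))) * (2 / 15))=5628463794350592 / 526479275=10690760.42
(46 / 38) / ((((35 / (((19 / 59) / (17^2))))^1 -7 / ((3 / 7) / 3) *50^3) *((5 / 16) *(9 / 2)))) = -0.00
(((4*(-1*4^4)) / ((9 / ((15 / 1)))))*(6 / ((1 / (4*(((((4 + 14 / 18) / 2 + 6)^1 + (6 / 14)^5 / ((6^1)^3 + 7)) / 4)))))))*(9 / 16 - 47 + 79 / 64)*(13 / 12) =425693627087300 / 101194947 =4206668.81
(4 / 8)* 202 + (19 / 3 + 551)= 1975 / 3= 658.33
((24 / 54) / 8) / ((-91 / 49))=-0.03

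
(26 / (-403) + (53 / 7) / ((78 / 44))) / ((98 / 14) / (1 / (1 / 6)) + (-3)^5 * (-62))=71200 / 255026863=0.00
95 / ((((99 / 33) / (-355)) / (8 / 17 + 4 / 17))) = -134900 / 17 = -7935.29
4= 4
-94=-94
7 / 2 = 3.50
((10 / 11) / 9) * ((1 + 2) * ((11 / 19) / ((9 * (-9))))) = -10 / 4617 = -0.00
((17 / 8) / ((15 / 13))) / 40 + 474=2275421 / 4800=474.05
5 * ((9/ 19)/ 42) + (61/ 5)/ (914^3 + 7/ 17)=0.06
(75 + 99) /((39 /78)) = 348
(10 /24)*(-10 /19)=-25 /114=-0.22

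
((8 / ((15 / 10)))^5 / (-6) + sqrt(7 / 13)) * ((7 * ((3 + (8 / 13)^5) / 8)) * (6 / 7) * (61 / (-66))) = 1538.01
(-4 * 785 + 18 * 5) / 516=-1525 / 258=-5.91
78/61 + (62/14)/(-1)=-1345/427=-3.15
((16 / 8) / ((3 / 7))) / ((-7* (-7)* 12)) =1 / 126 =0.01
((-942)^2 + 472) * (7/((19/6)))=37289112/19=1962584.84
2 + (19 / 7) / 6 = 103 / 42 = 2.45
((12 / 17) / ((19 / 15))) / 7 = 180 / 2261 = 0.08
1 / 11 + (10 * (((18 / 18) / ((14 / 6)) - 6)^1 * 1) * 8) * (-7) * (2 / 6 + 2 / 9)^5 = 35769683 / 216513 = 165.21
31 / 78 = 0.40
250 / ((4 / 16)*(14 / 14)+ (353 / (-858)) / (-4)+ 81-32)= 858000 / 169379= 5.07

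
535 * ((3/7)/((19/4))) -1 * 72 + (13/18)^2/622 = -635999891/26803224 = -23.73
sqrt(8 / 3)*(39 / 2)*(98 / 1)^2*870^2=94500478800*sqrt(6)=231477953508.70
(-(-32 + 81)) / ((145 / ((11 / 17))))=-539 / 2465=-0.22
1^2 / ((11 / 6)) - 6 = -60 / 11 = -5.45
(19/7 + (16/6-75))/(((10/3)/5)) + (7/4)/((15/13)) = -43223/420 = -102.91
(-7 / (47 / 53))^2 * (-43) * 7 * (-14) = 580019174 / 2209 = 262570.93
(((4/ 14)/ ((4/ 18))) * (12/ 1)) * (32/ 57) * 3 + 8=4520/ 133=33.98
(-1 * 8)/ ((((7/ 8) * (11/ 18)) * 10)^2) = -41472/ 148225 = -0.28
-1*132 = -132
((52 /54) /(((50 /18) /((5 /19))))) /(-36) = -13 /5130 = -0.00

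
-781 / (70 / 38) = -14839 / 35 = -423.97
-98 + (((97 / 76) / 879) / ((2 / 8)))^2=-27334483889 / 278923401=-98.00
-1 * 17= -17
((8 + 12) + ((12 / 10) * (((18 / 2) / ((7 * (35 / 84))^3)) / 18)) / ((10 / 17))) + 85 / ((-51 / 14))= -10586558 / 3215625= -3.29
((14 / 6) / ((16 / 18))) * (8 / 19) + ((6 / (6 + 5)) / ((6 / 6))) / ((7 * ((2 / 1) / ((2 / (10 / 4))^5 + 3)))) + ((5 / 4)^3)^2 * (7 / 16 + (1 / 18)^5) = 102751996104031429 / 35384806195200000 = 2.90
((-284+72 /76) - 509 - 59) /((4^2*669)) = -0.08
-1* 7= -7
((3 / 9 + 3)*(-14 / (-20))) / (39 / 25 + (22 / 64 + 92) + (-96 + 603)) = 5600 / 1442169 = 0.00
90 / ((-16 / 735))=-33075 / 8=-4134.38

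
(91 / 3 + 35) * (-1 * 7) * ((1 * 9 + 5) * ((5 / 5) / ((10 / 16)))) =-153664 / 15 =-10244.27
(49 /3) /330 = 49 /990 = 0.05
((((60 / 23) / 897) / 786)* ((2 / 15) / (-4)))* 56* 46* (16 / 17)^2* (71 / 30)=-1017856 / 1528178535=-0.00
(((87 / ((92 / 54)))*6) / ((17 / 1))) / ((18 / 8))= 3132 / 391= 8.01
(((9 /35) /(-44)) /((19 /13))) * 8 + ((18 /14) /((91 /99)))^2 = 816041367 /424028605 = 1.92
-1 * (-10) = 10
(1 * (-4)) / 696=-1 / 174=-0.01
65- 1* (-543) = 608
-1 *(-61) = 61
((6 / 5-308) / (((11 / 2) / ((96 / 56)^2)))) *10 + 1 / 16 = -14136805 / 8624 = -1639.24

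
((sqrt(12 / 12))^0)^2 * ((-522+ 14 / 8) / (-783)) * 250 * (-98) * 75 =-318653125 / 261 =-1220893.20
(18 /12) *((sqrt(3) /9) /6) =0.05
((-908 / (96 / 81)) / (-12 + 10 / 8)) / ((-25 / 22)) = -67419 / 1075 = -62.72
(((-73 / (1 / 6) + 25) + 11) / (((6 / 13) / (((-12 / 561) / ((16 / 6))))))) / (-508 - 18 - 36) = -2613 / 210188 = -0.01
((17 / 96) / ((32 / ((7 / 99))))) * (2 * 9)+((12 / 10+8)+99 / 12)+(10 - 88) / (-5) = 33.06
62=62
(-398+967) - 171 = 398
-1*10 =-10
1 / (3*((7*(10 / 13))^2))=169 / 14700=0.01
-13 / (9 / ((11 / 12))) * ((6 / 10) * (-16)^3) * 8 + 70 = 1174606 / 45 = 26102.36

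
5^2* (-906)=-22650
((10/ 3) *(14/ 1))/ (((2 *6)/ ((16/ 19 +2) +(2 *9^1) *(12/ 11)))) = 18270/ 209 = 87.42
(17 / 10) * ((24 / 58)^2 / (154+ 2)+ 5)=929509 / 109330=8.50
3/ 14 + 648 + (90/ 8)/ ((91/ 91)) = 18465/ 28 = 659.46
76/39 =1.95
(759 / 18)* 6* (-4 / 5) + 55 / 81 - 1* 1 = -82102 / 405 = -202.72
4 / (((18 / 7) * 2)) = 7 / 9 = 0.78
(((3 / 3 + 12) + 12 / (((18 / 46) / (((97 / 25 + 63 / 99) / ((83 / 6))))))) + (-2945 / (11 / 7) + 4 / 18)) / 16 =-190106099 / 1643400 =-115.68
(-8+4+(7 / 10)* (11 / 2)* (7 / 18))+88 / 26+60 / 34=210559 / 79560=2.65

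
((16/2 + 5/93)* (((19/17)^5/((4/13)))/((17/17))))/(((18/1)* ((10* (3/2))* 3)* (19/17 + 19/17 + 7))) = 0.01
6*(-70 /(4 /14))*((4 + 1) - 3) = -2940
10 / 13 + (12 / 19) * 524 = 81934 / 247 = 331.72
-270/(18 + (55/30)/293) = -94932/6331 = -14.99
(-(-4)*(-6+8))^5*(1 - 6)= -163840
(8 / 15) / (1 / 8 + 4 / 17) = 1088 / 735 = 1.48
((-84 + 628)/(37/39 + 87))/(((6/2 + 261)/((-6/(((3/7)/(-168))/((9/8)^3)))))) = 483327/6160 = 78.46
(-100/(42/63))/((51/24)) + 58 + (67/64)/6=-81037/6528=-12.41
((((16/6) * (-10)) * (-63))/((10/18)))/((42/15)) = 1080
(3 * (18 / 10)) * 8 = 216 / 5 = 43.20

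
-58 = -58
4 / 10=2 / 5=0.40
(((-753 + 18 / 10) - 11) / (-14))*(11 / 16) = 41921 / 1120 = 37.43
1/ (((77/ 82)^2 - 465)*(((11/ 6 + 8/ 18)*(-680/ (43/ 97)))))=15867/ 25730427095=0.00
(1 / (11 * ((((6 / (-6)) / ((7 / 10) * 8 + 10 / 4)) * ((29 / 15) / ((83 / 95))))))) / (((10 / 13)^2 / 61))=-207922221 / 6061000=-34.30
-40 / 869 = -0.05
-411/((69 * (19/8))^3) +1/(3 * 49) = 246923303/36802972773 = 0.01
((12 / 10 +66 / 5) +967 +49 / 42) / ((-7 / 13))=-54743 / 30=-1824.77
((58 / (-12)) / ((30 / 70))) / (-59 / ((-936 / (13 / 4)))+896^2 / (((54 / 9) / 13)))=-3248 / 500957243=-0.00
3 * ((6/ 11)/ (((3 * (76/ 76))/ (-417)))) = -2502/ 11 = -227.45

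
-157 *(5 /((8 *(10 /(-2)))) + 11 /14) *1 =-103.73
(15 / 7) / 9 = 5 / 21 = 0.24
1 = 1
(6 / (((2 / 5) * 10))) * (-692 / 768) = -1.35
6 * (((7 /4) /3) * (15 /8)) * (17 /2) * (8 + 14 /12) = 32725 /64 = 511.33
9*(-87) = -783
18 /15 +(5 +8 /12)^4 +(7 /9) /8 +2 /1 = 3351523 /3240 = 1034.42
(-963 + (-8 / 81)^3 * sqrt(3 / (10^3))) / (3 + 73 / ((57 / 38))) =-2889 / 155 - 128 * sqrt(30) / 686444625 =-18.64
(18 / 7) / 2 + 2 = 23 / 7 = 3.29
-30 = -30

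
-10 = -10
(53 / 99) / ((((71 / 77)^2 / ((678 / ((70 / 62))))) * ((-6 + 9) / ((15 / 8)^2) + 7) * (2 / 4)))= 9223060 / 95779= 96.30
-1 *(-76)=76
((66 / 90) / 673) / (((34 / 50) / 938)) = 51590 / 34323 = 1.50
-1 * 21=-21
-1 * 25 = -25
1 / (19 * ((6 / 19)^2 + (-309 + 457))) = 19 / 53464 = 0.00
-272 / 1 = -272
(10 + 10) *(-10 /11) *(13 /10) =-260 /11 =-23.64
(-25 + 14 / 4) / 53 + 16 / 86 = -0.22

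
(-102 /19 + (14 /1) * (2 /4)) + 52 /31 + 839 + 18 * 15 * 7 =1609330 /589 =2732.31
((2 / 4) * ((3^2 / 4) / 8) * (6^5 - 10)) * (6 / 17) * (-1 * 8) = -3083.56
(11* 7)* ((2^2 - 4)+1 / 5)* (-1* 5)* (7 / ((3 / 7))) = -3773 / 3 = -1257.67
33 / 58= 0.57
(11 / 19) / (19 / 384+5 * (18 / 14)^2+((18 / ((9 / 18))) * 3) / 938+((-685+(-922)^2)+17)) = 13867392 / 20346066303499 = 0.00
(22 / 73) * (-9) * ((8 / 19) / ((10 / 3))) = -2376 / 6935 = -0.34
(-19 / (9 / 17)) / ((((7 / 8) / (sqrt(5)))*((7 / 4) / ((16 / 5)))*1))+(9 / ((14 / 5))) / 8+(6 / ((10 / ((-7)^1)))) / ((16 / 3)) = -165376*sqrt(5) / 2205-27 / 70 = -168.09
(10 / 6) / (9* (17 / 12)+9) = 20 / 261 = 0.08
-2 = -2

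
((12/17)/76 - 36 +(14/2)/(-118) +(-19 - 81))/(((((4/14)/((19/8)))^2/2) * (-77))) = 244.18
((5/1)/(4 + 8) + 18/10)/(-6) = -133/360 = -0.37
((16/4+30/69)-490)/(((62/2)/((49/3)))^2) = -26814368/198927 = -134.80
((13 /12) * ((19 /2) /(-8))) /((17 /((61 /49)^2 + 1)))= -756067 /3918432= -0.19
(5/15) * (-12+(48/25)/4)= -96/25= -3.84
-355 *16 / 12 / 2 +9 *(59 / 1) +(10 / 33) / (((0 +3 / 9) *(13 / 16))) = 126749 / 429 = 295.45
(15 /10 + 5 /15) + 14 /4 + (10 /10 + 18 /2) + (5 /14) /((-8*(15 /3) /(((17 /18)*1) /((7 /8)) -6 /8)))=432685 /28224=15.33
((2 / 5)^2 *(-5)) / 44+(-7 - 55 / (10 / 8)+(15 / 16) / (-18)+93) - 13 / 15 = 72271 / 1760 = 41.06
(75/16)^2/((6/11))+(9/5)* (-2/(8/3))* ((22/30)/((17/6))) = 8689593/217600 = 39.93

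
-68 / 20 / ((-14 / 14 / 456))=7752 / 5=1550.40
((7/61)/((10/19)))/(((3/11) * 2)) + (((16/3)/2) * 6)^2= 938423/3660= 256.40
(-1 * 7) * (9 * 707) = -44541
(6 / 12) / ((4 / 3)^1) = 0.38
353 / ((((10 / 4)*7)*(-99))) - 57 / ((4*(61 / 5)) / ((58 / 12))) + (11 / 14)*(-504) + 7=-667658483 / 1690920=-394.85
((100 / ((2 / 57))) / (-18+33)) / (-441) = -190 / 441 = -0.43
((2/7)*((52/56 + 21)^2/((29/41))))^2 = 14932111195681/395771236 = 37729.15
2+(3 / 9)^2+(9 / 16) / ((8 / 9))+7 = 11225 / 1152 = 9.74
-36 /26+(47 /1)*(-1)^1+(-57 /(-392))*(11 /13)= -245941 /5096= -48.26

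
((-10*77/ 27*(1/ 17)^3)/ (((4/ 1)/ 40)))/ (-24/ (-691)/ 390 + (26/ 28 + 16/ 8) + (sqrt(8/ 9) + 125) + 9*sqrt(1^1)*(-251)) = 6089191047940000*sqrt(2)/ 714605828522021837929233 + 6488250261546053000/ 238201942840673945976411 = 0.00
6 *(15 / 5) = 18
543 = 543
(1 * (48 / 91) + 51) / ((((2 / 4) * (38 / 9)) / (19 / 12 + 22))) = 3980961 / 6916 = 575.62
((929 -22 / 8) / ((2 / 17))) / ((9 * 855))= 221 / 216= 1.02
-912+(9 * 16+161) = -607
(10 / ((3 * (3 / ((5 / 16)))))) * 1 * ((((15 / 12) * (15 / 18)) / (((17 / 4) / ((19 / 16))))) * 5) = 59375 / 117504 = 0.51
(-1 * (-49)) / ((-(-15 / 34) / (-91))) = -151606 / 15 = -10107.07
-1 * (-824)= 824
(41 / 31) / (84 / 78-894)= -533 / 359848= -0.00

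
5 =5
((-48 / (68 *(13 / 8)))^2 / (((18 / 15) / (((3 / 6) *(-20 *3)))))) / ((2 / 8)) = -921600 / 48841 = -18.87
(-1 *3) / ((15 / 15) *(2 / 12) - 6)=18 / 35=0.51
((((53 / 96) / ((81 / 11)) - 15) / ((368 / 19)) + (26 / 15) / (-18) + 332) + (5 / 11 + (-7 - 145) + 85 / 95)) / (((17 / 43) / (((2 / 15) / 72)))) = 23207249700931 / 27451307980800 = 0.85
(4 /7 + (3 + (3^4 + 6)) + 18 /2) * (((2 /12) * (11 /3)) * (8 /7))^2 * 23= 31036016 /27783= 1117.09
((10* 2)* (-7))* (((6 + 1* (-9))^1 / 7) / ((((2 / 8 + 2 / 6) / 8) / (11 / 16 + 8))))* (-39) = -278794.29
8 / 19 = 0.42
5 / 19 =0.26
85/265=17/53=0.32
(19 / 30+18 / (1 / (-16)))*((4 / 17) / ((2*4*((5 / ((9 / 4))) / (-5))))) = 25863 / 1360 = 19.02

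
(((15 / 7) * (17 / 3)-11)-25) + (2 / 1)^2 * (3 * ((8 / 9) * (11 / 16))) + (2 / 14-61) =-1625 / 21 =-77.38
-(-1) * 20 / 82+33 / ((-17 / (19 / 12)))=-7889 / 2788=-2.83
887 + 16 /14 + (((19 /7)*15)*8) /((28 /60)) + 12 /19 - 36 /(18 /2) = 1473525 /931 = 1582.73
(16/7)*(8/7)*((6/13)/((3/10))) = 2560/637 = 4.02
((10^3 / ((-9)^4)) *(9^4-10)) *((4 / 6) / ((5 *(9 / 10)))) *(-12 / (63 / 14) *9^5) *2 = -419264000 / 9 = -46584888.89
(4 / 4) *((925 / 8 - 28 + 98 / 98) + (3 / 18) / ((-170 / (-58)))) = 180911 / 2040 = 88.68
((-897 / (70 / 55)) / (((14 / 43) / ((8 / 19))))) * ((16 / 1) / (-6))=2430.54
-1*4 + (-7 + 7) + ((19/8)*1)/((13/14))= -75/52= -1.44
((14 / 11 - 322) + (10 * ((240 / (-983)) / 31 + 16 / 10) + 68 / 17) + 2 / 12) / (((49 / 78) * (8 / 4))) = -239.28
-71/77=-0.92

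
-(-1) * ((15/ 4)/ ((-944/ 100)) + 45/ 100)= 249/ 4720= 0.05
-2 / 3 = -0.67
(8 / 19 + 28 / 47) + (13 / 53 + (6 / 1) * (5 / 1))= 1479603 / 47329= 31.26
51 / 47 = 1.09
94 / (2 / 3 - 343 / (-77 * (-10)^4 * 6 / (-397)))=62040000 / 420547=147.52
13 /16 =0.81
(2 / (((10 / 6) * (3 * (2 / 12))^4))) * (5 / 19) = 96 / 19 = 5.05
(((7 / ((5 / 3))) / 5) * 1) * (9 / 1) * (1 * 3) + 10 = 817 / 25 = 32.68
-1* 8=-8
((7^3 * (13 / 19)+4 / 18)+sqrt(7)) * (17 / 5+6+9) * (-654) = -805629464 / 285- 60168 * sqrt(7) / 5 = -2858607.96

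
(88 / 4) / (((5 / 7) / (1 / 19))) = 154 / 95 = 1.62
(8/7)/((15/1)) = 8/105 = 0.08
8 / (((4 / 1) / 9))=18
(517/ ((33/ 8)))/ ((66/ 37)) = 6956/ 99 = 70.26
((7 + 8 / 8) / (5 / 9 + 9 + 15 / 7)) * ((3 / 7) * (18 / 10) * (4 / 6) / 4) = 324 / 3685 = 0.09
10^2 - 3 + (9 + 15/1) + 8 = 129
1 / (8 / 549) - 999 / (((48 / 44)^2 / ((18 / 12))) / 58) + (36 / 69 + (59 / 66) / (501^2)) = -222399311793649 / 3048156144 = -72961.92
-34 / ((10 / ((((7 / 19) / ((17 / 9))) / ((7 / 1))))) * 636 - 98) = -51 / 342233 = -0.00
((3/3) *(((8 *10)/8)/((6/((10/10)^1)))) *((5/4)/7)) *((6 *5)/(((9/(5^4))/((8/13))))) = 312500/819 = 381.56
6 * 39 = 234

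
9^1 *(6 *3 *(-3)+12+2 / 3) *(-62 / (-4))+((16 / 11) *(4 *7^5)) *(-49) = -52770178 / 11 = -4797288.91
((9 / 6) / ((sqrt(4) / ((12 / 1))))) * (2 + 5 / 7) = 171 / 7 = 24.43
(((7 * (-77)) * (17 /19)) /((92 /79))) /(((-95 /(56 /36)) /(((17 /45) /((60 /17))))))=1464403171 /2017629000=0.73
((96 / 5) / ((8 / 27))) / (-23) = -324 / 115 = -2.82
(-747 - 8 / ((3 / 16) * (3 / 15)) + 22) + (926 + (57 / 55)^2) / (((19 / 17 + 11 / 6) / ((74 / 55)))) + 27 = -488.65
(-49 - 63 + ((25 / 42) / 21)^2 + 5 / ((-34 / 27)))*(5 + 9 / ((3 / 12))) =-62880328181 / 13224708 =-4754.76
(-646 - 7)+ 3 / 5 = -3262 / 5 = -652.40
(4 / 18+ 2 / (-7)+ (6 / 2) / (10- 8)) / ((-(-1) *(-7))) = -181 / 882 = -0.21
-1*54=-54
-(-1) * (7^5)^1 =16807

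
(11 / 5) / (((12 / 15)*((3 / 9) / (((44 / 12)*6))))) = 181.50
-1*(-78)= 78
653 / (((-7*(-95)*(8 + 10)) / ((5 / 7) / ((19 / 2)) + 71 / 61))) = 729401 / 10790290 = 0.07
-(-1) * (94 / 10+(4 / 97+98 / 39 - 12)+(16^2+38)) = 5560141 / 18915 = 293.95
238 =238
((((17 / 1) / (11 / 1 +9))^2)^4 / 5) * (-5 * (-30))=20927272323 / 2560000000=8.17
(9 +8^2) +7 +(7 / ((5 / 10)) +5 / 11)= 1039 / 11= 94.45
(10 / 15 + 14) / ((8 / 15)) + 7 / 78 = 1076 / 39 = 27.59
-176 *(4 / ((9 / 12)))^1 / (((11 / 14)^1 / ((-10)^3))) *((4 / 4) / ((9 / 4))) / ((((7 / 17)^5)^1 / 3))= 2907867136000 / 21609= 134567408.76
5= 5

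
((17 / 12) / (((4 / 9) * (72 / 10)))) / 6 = 0.07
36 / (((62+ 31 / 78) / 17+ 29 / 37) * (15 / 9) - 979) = -0.04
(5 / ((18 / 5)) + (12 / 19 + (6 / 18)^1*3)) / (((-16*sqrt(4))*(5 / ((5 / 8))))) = -1033 / 87552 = -0.01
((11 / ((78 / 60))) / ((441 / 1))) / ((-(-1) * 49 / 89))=9790 / 280917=0.03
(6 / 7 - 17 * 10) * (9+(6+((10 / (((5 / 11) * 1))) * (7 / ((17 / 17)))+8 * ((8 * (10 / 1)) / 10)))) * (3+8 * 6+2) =-14621216 / 7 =-2088745.14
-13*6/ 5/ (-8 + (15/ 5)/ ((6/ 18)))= -78/ 5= -15.60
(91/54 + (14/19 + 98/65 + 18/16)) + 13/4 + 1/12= 2237597/266760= 8.39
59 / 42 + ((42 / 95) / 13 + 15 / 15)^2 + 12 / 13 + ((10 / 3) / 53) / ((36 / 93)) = 18127484656 / 5092726275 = 3.56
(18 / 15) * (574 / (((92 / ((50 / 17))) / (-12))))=-103320 / 391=-264.25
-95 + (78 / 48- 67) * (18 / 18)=-160.38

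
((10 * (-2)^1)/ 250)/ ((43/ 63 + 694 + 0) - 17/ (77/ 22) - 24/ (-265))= -6678/ 57590735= -0.00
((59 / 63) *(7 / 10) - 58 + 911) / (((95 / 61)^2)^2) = 1063762118189 / 7330556250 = 145.11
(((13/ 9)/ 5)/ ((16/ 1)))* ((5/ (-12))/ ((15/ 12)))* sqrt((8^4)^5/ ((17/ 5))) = -872415232* sqrt(85)/ 2295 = -3504693.25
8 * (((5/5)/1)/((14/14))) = 8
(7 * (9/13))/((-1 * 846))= -7/1222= -0.01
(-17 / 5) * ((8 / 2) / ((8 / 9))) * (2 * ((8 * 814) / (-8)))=124542 / 5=24908.40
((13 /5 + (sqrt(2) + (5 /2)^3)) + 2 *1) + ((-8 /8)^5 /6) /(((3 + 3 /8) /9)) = 21.19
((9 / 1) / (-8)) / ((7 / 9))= -1.45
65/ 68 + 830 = 56505/ 68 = 830.96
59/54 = 1.09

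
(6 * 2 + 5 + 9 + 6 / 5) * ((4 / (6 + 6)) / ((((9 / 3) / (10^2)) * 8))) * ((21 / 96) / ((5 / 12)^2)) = 47.60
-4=-4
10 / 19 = 0.53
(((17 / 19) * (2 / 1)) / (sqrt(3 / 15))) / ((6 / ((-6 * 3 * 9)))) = -918 * sqrt(5) / 19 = -108.04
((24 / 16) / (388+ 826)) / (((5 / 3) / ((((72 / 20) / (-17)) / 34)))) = -81 / 17542300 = -0.00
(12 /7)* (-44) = -528 /7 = -75.43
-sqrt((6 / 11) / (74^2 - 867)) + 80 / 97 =80 / 97 - sqrt(2514) / 4609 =0.81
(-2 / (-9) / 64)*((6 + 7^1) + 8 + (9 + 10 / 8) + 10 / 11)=1415 / 12672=0.11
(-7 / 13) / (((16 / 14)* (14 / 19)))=-0.64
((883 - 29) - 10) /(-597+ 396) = -844 /201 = -4.20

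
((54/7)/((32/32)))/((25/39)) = 2106/175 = 12.03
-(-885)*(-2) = -1770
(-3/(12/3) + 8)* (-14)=-203/2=-101.50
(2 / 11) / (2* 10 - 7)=2 / 143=0.01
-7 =-7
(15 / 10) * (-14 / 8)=-21 / 8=-2.62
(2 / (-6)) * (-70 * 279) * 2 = 13020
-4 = -4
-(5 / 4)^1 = -5 / 4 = -1.25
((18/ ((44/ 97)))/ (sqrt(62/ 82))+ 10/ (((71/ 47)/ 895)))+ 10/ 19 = 873 * sqrt(1271)/ 682+ 7993060/ 1349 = 5970.81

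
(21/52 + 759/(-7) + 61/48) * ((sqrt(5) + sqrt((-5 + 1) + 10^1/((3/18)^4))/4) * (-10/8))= 2331505 * sqrt(5)/17472 + 2331505 * sqrt(3239)/34944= 4095.64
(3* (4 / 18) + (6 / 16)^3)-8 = -11183 / 1536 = -7.28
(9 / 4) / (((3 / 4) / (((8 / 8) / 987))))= 1 / 329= 0.00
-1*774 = -774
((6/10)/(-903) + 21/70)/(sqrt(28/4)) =901 * sqrt(7)/21070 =0.11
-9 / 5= -1.80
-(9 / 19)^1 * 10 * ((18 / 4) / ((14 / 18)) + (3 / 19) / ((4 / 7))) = -28.71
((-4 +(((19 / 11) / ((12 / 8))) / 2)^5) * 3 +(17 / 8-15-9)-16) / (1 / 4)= -5185198477 / 26090262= -198.74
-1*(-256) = 256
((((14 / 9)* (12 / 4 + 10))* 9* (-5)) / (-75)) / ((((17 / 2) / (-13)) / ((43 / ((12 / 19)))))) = -966511 / 765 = -1263.41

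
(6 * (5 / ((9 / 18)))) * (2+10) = 720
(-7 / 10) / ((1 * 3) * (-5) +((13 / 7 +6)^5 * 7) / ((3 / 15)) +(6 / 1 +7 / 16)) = -134456 / 201312105315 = -0.00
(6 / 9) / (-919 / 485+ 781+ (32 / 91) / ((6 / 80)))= 44135 / 51889109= 0.00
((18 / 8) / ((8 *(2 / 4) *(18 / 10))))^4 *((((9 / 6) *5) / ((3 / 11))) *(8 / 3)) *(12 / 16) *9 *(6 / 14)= 928125 / 458752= 2.02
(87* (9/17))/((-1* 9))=-87/17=-5.12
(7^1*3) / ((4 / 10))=105 / 2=52.50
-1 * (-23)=23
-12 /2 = -6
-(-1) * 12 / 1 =12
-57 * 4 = -228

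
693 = 693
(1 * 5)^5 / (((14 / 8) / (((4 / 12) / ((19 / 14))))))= 25000 / 57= 438.60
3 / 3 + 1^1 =2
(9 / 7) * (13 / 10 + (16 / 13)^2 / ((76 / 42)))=617607 / 224770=2.75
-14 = -14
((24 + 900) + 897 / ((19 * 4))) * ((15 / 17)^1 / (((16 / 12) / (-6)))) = -3715.69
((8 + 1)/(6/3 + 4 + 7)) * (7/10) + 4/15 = 293/390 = 0.75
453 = 453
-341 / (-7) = 341 / 7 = 48.71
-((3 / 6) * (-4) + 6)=-4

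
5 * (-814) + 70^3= 338930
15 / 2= 7.50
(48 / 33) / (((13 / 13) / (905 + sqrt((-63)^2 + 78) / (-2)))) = 14480 / 11 - 8 * sqrt(4047) / 11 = 1270.10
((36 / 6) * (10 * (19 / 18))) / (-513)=-10 / 81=-0.12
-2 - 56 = -58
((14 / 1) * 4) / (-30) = -28 / 15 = -1.87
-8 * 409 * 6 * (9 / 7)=-25241.14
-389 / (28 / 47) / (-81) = 18283 / 2268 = 8.06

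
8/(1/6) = 48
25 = 25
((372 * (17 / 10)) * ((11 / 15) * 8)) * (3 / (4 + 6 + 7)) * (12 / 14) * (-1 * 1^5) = -98208 / 175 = -561.19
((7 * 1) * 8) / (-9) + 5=-11 / 9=-1.22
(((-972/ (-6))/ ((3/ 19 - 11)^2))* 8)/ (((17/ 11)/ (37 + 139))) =226442304/ 180353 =1255.55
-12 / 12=-1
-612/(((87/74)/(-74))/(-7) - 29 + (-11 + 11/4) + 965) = -0.66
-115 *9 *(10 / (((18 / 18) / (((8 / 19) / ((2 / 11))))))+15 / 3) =-553725 / 19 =-29143.42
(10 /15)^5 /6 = 0.02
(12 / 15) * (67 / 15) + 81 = 6343 / 75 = 84.57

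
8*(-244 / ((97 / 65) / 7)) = -888160 / 97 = -9156.29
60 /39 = 20 /13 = 1.54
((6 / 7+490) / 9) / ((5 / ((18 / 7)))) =6872 / 245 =28.05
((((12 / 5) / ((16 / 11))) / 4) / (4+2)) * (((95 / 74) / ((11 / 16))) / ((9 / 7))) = 133 / 1332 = 0.10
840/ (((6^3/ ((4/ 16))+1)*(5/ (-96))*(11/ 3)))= -48384/ 9515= -5.09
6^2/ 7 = 36/ 7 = 5.14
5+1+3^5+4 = 253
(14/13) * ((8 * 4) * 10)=4480/13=344.62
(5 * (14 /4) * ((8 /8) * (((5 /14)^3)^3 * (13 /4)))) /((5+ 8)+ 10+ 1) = 126953125 /566702997504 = 0.00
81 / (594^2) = 1 / 4356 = 0.00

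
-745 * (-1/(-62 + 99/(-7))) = -5215/533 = -9.78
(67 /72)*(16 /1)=134 /9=14.89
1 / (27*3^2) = 0.00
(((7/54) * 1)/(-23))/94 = -7/116748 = -0.00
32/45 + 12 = 572/45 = 12.71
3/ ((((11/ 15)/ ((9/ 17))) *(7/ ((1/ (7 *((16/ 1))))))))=405/ 146608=0.00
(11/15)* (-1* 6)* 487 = -10714/5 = -2142.80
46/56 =23/28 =0.82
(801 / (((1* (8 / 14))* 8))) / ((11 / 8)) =5607 / 44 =127.43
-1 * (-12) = 12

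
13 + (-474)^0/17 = 13.06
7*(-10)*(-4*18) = 5040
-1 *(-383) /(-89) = -383 /89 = -4.30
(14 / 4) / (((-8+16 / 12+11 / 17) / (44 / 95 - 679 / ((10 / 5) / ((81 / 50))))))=372744057 / 1166600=319.51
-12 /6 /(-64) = 0.03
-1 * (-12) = 12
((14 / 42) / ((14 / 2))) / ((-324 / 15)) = -5 / 2268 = -0.00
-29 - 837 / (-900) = -2807 / 100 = -28.07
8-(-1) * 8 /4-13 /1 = -3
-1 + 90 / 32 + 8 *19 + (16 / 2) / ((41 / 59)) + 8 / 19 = 2065855 / 12464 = 165.75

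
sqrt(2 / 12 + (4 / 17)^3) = sqrt(540294) / 1734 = 0.42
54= 54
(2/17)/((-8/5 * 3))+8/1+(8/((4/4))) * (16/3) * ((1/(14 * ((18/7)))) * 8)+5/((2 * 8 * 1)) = 130499/7344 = 17.77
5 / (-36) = -5 / 36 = -0.14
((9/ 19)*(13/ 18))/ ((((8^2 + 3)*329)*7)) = 13/ 5863438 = 0.00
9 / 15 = 3 / 5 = 0.60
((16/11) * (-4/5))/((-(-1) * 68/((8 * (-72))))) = 9216/935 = 9.86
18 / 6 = 3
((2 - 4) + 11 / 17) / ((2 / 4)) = -2.71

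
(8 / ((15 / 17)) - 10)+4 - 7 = -59 / 15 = -3.93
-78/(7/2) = -156/7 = -22.29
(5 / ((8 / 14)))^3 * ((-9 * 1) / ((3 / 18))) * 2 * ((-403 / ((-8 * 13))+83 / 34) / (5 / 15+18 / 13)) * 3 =-116344785375 / 145792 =-798019.00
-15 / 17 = -0.88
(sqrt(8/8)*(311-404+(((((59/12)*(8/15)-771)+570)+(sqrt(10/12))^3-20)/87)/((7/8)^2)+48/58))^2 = 335286243737329/36800667225-585946336*sqrt(30)/1472026689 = 9108.69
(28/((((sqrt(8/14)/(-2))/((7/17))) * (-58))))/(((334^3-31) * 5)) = 98 * sqrt(7)/91845093945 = 0.00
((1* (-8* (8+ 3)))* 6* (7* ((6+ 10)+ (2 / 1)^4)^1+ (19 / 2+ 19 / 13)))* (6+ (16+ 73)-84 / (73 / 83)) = 59672712 / 949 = 62879.57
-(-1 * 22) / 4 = 11 / 2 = 5.50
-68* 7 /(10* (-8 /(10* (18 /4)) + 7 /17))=-203.43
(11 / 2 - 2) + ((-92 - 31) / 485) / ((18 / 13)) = 4826 / 1455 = 3.32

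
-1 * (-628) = 628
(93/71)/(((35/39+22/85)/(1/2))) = 308295/544286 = 0.57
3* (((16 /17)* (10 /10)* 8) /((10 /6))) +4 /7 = 8404 /595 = 14.12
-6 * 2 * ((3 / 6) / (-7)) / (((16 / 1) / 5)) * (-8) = -2.14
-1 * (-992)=992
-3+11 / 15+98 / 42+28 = 28.07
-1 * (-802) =802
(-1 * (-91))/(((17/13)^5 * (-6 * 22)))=-33787663/187421124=-0.18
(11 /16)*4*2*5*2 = 55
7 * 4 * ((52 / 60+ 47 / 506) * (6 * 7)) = 1427468 / 1265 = 1128.43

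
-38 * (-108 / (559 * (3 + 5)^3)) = 513 / 35776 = 0.01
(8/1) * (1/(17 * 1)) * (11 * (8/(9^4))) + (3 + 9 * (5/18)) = 1228315/223074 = 5.51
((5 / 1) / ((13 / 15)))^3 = 421875 / 2197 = 192.02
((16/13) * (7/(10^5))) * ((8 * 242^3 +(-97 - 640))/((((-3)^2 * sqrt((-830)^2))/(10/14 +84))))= 110.78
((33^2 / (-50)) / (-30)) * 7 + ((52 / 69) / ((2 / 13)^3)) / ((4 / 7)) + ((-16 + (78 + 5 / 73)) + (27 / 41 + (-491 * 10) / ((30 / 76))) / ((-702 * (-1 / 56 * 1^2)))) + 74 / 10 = -555.47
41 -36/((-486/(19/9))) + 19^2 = 97724/243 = 402.16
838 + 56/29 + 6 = 24532/29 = 845.93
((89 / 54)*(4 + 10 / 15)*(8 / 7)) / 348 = 178 / 7047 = 0.03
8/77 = 0.10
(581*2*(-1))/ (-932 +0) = 581/ 466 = 1.25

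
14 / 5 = 2.80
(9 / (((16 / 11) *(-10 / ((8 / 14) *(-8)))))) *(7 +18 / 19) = 14949 / 665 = 22.48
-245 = -245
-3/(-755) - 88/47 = -66299/35485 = -1.87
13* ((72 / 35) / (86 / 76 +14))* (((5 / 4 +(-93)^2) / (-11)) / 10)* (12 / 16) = -104.24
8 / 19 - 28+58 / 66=-16741 / 627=-26.70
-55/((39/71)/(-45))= 4505.77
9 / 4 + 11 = 53 / 4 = 13.25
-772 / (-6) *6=772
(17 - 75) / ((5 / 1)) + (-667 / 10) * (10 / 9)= -3857 / 45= -85.71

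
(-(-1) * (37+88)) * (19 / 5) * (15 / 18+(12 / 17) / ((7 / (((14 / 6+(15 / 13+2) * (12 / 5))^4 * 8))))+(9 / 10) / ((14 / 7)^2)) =67636621762818919 / 18353298600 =3685256.98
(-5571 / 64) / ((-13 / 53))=295263 / 832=354.88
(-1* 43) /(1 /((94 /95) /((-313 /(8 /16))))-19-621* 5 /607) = 1226747 /18737131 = 0.07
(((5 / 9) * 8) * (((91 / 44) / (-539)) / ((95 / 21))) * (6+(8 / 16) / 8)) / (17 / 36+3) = -3783 / 574750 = -0.01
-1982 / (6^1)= -991 / 3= -330.33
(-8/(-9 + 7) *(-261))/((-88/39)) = 10179/22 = 462.68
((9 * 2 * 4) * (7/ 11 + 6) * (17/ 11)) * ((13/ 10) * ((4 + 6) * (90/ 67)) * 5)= 64476.28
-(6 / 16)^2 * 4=-9 / 16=-0.56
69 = 69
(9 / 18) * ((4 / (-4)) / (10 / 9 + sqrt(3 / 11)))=-495 / 857 + 81 * sqrt(33) / 1714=-0.31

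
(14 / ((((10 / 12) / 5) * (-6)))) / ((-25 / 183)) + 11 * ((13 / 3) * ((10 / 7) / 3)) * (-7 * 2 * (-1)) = 94558 / 225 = 420.26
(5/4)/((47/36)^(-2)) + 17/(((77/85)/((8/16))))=11.51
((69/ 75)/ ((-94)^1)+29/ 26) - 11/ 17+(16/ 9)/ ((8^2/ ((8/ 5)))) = 1175509/ 2337075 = 0.50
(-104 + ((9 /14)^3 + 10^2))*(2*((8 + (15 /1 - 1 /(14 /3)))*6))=-9806379 /9604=-1021.07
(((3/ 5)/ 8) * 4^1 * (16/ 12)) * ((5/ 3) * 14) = 28/ 3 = 9.33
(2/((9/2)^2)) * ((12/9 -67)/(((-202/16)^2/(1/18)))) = -0.00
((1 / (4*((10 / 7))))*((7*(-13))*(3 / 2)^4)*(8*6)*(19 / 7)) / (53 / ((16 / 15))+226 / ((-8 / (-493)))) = -0.75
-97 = -97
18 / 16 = 9 / 8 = 1.12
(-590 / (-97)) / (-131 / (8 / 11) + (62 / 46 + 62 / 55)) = -5970800 / 174388249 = -0.03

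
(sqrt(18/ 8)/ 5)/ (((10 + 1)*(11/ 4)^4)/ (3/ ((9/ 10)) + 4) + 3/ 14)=1792/ 513715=0.00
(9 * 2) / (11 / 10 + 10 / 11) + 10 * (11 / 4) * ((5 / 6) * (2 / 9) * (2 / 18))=1023055 / 107406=9.53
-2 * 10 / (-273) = 20 / 273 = 0.07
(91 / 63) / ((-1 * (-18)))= 13 / 162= 0.08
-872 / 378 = -436 / 189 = -2.31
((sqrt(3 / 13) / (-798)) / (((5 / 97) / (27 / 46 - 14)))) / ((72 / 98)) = 418943 * sqrt(39) / 12270960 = 0.21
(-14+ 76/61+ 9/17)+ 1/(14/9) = -168145/14518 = -11.58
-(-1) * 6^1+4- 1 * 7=3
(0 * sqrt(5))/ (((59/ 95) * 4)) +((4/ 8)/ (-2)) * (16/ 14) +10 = 9.71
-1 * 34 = -34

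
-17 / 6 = -2.83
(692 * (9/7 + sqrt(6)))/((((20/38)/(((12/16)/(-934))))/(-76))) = 1686231/16345 + 187359 * sqrt(6)/2335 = 299.71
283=283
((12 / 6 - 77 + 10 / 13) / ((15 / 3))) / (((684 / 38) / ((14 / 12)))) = -1351 / 1404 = -0.96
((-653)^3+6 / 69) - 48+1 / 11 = -70446616580 / 253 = -278445124.82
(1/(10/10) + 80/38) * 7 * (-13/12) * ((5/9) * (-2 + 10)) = -53690/513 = -104.66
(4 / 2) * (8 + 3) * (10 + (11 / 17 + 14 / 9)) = 41074 / 153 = 268.46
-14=-14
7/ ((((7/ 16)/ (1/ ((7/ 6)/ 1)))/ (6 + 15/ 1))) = 288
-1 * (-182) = 182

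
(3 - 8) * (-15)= 75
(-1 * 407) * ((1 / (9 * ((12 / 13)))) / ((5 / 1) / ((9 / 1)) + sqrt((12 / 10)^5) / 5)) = -2066796875 / 15879228 + 17857125 * sqrt(30) / 1323269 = -56.24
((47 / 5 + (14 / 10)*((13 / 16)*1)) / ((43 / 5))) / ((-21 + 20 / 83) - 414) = -69969 / 24826480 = -0.00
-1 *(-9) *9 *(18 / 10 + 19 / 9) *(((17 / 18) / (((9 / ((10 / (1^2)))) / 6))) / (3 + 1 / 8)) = 47872 / 75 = 638.29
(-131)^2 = 17161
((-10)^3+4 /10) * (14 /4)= -17493 /5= -3498.60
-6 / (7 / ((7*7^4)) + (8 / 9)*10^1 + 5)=-64827 / 150067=-0.43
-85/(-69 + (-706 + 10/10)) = 85/774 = 0.11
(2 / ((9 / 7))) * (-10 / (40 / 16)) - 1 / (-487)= -27263 / 4383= -6.22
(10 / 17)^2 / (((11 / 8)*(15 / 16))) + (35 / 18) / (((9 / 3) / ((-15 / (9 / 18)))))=-19.18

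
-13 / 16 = -0.81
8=8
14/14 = 1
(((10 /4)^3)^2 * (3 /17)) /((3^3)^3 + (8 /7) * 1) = 328125 /149914432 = 0.00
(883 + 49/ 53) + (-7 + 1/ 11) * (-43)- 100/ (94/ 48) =30961804/ 27401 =1129.95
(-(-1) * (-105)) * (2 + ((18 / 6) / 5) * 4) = -462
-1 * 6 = -6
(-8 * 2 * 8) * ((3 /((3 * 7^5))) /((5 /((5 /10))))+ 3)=-32269504 /84035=-384.00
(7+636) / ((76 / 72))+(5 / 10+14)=23699 / 38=623.66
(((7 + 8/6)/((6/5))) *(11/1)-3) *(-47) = -62087/18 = -3449.28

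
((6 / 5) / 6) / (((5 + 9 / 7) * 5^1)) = 7 / 1100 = 0.01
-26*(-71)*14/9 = 25844/9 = 2871.56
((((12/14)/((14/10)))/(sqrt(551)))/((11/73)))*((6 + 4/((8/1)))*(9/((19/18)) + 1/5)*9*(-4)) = -353.45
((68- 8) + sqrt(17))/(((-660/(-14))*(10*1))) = 7*sqrt(17)/3300 + 7/55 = 0.14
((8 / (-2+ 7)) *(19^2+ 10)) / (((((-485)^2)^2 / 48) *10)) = 71232 / 1383270015625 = 0.00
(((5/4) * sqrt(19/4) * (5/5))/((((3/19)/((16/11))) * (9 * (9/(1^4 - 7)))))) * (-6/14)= 380 * sqrt(19)/2079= 0.80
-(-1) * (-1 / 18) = -1 / 18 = -0.06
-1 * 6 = -6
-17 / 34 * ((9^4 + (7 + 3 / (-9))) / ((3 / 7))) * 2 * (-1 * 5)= 689605 / 9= 76622.78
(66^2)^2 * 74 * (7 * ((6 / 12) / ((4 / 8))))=9828913248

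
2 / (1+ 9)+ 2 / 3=13 / 15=0.87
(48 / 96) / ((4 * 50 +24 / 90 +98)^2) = 225 / 40033352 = 0.00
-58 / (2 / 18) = -522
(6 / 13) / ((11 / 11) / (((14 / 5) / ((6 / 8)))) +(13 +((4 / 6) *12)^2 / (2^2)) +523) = 112 / 134017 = 0.00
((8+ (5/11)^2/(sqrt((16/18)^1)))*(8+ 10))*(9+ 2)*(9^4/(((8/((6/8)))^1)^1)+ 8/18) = 13295625*sqrt(2)/704+ 1950025/2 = 1001721.10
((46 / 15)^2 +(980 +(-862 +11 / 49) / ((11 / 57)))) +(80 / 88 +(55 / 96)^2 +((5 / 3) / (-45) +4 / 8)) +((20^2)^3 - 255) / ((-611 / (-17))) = 1777205.84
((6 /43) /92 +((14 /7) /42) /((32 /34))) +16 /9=1824239 /996912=1.83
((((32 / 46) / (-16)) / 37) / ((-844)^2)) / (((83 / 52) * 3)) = -13 / 37735821516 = -0.00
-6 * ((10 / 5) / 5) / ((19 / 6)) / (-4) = 18 / 95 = 0.19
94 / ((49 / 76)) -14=6458 / 49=131.80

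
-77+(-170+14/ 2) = -240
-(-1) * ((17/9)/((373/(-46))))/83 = -782/278631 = -0.00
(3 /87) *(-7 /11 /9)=-7 /2871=-0.00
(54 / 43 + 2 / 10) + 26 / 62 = 12498 / 6665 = 1.88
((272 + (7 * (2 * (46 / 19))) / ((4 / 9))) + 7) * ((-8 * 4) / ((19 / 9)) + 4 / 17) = -32535000 / 6137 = -5301.45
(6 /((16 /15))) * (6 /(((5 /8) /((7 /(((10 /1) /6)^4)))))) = 30618 /625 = 48.99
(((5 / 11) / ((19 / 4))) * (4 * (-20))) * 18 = -28800 / 209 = -137.80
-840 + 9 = -831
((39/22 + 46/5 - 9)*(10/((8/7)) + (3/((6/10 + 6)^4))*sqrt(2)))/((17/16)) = 217000*sqrt(2)/73922409 + 3038/187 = 16.25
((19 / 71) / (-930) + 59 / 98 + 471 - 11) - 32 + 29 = 740278372 / 1617735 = 457.60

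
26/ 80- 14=-547/ 40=-13.68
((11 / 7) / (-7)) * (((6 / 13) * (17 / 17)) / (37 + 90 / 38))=-57 / 21658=-0.00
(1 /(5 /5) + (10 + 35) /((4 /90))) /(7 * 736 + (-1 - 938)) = 2027 /8426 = 0.24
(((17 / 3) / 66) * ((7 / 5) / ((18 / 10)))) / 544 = 7 / 57024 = 0.00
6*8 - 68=-20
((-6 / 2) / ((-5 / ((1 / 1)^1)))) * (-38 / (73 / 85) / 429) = -0.06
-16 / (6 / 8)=-64 / 3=-21.33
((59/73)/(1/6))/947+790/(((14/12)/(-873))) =-286065458142/483917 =-591145.71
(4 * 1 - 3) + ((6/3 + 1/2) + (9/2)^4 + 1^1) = 6633/16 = 414.56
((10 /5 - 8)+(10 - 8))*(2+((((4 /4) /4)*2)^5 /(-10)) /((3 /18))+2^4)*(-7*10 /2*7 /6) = 46991 /16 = 2936.94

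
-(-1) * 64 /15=64 /15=4.27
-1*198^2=-39204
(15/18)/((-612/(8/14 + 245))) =-955/2856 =-0.33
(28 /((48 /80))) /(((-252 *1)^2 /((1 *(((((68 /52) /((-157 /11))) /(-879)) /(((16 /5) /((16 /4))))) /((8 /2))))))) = 4675 /195306261696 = 0.00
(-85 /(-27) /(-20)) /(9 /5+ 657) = -85 /355752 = -0.00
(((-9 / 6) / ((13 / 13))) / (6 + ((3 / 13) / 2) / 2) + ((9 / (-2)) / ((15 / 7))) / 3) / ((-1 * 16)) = 199 / 3360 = 0.06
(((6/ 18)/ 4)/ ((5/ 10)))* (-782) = -391/ 3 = -130.33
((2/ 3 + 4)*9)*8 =336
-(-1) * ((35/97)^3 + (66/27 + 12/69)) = 503543891/188923311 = 2.67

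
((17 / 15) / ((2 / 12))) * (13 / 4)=221 / 10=22.10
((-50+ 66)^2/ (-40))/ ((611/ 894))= -9.36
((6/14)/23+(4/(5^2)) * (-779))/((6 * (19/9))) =-1504803/152950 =-9.84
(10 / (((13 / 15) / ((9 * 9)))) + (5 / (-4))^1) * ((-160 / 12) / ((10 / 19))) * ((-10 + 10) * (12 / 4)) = 0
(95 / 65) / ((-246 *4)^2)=19 / 12587328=0.00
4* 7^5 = 67228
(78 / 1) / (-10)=-39 / 5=-7.80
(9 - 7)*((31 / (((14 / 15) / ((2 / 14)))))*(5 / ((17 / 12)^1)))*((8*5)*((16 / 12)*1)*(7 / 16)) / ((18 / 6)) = 31000 / 119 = 260.50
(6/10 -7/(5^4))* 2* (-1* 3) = -2208/625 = -3.53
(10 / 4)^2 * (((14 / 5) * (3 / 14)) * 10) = 75 / 2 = 37.50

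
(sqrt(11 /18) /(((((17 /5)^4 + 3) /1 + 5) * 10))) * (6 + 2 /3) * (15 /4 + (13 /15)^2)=101275 * sqrt(22) /28680804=0.02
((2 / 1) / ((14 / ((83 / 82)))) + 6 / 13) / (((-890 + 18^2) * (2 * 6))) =-4523 / 50681904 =-0.00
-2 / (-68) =1 / 34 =0.03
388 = 388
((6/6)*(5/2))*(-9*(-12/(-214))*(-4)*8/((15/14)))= 4032/107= 37.68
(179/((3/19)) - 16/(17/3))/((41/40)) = 2306920/2091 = 1103.26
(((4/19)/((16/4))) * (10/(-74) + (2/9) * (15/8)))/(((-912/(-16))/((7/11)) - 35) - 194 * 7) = -875/76970064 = -0.00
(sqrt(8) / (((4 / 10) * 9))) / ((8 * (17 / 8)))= 5 * sqrt(2) / 153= 0.05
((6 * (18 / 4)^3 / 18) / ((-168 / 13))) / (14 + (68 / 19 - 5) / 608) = -380133 / 2263814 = -0.17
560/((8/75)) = 5250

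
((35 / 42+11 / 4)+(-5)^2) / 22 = 343 / 264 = 1.30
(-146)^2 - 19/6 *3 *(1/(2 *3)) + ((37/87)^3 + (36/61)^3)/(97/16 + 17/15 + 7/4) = 21314.45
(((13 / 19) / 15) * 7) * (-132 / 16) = -1001 / 380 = -2.63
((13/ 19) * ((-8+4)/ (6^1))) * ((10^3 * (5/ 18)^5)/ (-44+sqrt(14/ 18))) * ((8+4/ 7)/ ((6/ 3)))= 25390625 * sqrt(7)/ 45594901863+1117187500/ 15198300621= 0.07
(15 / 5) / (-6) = -1 / 2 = -0.50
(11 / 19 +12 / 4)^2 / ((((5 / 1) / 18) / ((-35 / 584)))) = -72828 / 26353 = -2.76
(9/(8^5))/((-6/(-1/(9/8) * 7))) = 7/24576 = 0.00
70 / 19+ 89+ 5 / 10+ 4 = 3693 / 38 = 97.18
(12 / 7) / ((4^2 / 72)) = 7.71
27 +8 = 35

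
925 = 925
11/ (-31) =-11/ 31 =-0.35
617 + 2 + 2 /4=1239 /2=619.50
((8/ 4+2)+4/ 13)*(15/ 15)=56/ 13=4.31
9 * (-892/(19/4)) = -32112/19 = -1690.11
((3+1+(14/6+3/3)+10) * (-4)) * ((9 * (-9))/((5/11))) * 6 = 370656/5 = 74131.20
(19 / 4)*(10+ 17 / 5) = 1273 / 20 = 63.65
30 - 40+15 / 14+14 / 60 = -913 / 105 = -8.70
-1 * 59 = -59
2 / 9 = 0.22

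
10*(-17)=-170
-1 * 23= -23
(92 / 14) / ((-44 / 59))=-8.81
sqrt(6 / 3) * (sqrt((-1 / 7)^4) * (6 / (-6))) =-sqrt(2) / 49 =-0.03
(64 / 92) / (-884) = -4 / 5083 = -0.00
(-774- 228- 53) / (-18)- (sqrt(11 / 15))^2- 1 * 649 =-53201 / 90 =-591.12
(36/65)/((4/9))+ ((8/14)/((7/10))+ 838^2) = 2236653709/3185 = 702246.06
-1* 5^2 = -25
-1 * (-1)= 1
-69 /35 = -1.97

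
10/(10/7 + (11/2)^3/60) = 33600/14117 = 2.38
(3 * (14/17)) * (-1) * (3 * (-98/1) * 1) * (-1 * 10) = -123480/17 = -7263.53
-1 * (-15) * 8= 120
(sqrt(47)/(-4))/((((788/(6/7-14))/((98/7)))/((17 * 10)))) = 1955 * sqrt(47)/197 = 68.03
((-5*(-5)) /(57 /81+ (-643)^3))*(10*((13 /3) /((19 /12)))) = -35100 /13637987333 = -0.00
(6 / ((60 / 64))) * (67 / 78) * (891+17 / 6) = 2874568 / 585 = 4913.79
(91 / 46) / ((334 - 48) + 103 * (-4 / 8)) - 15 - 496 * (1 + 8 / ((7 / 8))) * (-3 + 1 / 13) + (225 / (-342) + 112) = 78876214709 / 5328778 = 14801.93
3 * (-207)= -621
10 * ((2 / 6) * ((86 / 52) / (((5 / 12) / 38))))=6536 / 13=502.77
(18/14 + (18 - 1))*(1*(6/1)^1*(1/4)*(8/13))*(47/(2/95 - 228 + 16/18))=-30862080/8834371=-3.49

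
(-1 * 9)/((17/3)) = -27/17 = -1.59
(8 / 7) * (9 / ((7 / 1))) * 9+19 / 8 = 6115 / 392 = 15.60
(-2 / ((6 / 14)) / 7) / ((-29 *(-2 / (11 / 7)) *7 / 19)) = -209 / 4263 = -0.05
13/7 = 1.86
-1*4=-4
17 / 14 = 1.21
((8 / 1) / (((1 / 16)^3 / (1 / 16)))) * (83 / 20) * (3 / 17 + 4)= 3017216 / 85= 35496.66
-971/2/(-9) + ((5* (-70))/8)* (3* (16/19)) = -19351/342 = -56.58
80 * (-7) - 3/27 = -5041/9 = -560.11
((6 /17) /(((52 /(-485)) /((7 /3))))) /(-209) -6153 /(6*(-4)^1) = 94747219 /369512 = 256.41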